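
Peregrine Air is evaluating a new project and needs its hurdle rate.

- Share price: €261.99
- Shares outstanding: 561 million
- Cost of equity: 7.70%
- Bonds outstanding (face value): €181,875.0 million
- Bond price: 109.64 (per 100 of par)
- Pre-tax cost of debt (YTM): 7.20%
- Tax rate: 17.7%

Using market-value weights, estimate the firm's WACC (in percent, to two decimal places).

6.68%

Market value of equity E = 261.99 × 561m = 146976.39m. Market value of debt D = 181875m × 109.64/100 = 199407.75m.
Total capital V = 146976.39 + 199407.75 = 346384.14.
Equity: weight = 146976.39/346384.14 = 0.4243; cost = 7.7%.
Bonds outstanding: weight = 199407.75/346384.14 = 0.5757; after-tax cost = 7.2% × (1 − 17.7%) = 5.9256%.
WACC = 0.4243 × 7.7000% + 0.5757 × 5.9256% = 6.6785%.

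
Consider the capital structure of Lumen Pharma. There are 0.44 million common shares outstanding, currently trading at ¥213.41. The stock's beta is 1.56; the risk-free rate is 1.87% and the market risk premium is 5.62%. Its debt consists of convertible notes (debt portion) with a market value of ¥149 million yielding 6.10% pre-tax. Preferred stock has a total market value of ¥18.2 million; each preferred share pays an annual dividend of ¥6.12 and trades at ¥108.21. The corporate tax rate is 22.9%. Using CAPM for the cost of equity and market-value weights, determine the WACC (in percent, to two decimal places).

6.90%

Cost of equity via CAPM: Re = 1.87% + 1.56 × 5.62% = 10.6372%.
Cost of preferred: Rp = 6.12 / 108.21 = 5.6557%.
Market value of equity E = 213.41 × 0.44m = 93.9004m.
Total capital V = 93.9004 + 18.2 + 149 = 261.1004.
Equity: weight = 93.9004/261.1004 = 0.3596; cost = 10.6372%.
Preferred: weight = 18.2/261.1004 = 0.0697; cost = 5.6557%.
Convertible notes (debt portion): weight = 149/261.1004 = 0.5707; after-tax cost = 6.1% × (1 − 22.9%) = 4.7031%.
WACC = 0.3596 × 10.6372% + 0.0697 × 5.6557% + 0.5707 × 4.7031% = 6.9036%.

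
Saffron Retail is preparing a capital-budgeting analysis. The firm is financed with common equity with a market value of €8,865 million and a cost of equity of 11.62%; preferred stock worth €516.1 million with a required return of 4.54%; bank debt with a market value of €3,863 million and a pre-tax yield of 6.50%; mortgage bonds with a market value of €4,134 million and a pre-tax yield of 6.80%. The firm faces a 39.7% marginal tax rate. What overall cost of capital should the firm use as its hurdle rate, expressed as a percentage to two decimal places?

7.91%

Total capital V = 8865 + 516.1 + 3863 + 4134 = 17378.1.
Equity: weight = 8865/17378.1 = 0.5101; cost = 11.62%.
Preferred: weight = 516.1/17378.1 = 0.0297; cost = 4.54%.
Bank debt: weight = 3863/17378.1 = 0.2223; after-tax cost = 6.5% × (1 − 39.7%) = 3.9195%.
Mortgage bonds: weight = 4134/17378.1 = 0.2379; after-tax cost = 6.8% × (1 − 39.7%) = 4.1004%.
WACC = 0.5101 × 11.6200% + 0.0297 × 4.5400% + 0.2223 × 3.9195% + 0.2379 × 4.1004% = 7.9092%.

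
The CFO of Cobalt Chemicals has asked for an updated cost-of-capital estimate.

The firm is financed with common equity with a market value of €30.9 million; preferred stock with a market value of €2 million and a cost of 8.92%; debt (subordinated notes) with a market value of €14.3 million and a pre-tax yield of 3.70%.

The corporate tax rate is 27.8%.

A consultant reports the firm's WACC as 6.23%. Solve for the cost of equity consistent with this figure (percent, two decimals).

Total capital V = 30.9 + 2 + 14.3 = 47.2.
Equity weight = 30.9/47.2 = 0.6547.
Preferred weight = 2/47.2 = 0.0424.
Subordinated notes weight = 14.3/47.2 = 0.3030.
Debt contribution = 0.3030 × 3.7% × (1 − 27.8%) = 0.8093%.
Preferred contribution = 0.0424 × 8.92% = 0.3780%.
Required equity contribution = 6.23% − 1.1873% = 5.0427%.
Re = 5.0427% / 0.6547 = 7.7028%.

7.70%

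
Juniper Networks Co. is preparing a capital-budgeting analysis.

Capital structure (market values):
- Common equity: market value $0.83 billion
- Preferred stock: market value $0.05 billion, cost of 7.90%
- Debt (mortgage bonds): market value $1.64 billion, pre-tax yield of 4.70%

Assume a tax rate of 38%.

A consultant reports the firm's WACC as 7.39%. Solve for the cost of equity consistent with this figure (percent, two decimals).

16.20%

Total capital V = 0.83 + 0.05 + 1.64 = 2.52.
Equity weight = 0.83/2.52 = 0.3294.
Preferred weight = 0.05/2.52 = 0.0198.
Mortgage bonds weight = 1.64/2.52 = 0.6508.
Debt contribution = 0.6508 × 4.7% × (1 − 38%) = 1.8964%.
Preferred contribution = 0.0198 × 7.9% = 0.1567%.
Required equity contribution = 7.39% − 2.0532% = 5.3368%.
Re = 5.3368% / 0.3294 = 16.2034%.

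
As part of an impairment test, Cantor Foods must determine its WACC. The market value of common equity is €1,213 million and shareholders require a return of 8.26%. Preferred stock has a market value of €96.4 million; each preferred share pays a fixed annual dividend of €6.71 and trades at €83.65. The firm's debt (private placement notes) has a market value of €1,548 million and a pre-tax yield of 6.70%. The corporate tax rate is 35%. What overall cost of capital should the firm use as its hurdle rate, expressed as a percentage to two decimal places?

Cost of preferred: Rp = 6.71 / 83.65 = 8.0215%.
Total capital V = 1213 + 96.4 + 1548 = 2857.4.
Equity: weight = 1213/2857.4 = 0.4245; cost = 8.26%.
Preferred: weight = 96.4/2857.4 = 0.0337; cost = 8.0215%.
Private placement notes: weight = 1548/2857.4 = 0.5418; after-tax cost = 6.7% × (1 − 35%) = 4.3550%.
WACC = 0.4245 × 8.2600% + 0.0337 × 8.0215% + 0.5418 × 4.3550% = 6.1364%.

6.14%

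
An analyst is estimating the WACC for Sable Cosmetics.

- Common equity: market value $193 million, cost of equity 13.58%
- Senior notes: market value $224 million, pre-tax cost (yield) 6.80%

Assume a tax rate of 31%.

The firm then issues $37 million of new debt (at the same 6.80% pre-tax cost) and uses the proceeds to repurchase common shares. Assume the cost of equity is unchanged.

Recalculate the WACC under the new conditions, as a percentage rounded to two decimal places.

After the change:
Total capital V = 156 + 261 = 417.
Equity: weight = 156/417 = 0.3741; cost = 13.58%.
Senior notes: weight = 261/417 = 0.6259; after-tax cost = 6.8% × (1 − 31%) = 4.6920%.
WACC = 0.3741 × 13.5800% + 0.6259 × 4.6920% = 8.0170%.

8.02%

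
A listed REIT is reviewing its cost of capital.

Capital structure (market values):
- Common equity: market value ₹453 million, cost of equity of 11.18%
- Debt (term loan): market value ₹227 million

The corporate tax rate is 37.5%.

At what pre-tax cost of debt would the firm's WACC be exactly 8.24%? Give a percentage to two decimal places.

3.80%

Total capital V = 453 + 227 = 680.
Equity weight = 453/680 = 0.6662.
Term loan weight = 227/680 = 0.3338.
Equity contribution = 0.6662 × 11.18% = 7.4479%.
Remaining for debt = 8.24% − 7.4479% = 0.7921%.
Rd × (1 − 37.5%) × 0.3338 = 0.7921%  ⇒  Rd = 3.7967%.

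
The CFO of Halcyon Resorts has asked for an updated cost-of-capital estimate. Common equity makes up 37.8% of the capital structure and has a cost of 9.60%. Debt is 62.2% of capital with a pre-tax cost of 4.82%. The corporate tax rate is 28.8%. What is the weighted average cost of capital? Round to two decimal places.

5.76%

After-tax cost of debt = 4.82% × (1 − 28.8%) = 3.4318%.
WACC = 0.378 × 9.6000% + 0.622 × 3.4318% = 5.7634%.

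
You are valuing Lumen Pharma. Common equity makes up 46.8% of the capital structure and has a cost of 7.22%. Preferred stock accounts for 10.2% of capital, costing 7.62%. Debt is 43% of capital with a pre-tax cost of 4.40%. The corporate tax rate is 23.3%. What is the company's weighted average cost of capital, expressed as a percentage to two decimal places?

After-tax cost of debt = 4.4% × (1 − 23.3%) = 3.3748%.
WACC = 0.468 × 7.2200% + 0.102 × 7.6200% + 0.430 × 3.3748% = 5.6074%.

5.61%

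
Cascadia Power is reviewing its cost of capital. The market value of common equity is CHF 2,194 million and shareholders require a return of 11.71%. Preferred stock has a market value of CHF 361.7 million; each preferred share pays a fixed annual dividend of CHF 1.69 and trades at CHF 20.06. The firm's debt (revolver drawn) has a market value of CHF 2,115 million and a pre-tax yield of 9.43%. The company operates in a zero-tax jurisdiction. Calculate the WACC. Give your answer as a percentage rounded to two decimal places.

Cost of preferred: Rp = 1.69 / 20.06 = 8.4247%.
Total capital V = 2194 + 361.7 + 2115 = 4670.7.
Equity: weight = 2194/4670.7 = 0.4697; cost = 11.71%.
Preferred: weight = 361.7/4670.7 = 0.0774; cost = 8.4247%.
Revolver drawn: weight = 2115/4670.7 = 0.4528; after-tax cost = 9.43% × (1 − 0%) = 9.4300%.
WACC = 0.4697 × 11.7100% + 0.0774 × 8.4247% + 0.4528 × 9.4300% = 10.4231%.

10.42%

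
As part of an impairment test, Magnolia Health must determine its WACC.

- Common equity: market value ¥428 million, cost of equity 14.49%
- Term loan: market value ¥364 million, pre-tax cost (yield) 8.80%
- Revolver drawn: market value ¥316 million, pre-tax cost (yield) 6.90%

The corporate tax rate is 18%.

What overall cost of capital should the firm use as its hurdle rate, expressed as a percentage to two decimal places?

9.58%

Total capital V = 428 + 364 + 316 = 1108.
Equity: weight = 428/1108 = 0.3863; cost = 14.49%.
Term loan: weight = 364/1108 = 0.3285; after-tax cost = 8.8% × (1 − 18%) = 7.2160%.
Revolver drawn: weight = 316/1108 = 0.2852; after-tax cost = 6.9% × (1 − 18%) = 5.6580%.
WACC = 0.3863 × 14.4900% + 0.3285 × 7.2160% + 0.2852 × 5.6580% = 9.5815%.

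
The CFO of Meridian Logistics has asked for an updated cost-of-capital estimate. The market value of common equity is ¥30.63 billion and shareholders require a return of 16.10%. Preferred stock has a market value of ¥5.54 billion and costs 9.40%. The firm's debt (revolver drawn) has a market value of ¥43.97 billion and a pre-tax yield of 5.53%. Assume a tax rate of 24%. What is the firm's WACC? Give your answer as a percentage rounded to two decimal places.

Total capital V = 30.63 + 5.54 + 43.97 = 80.14.
Equity: weight = 30.63/80.14 = 0.3822; cost = 16.1%.
Preferred: weight = 5.54/80.14 = 0.0691; cost = 9.4%.
Revolver drawn: weight = 43.97/80.14 = 0.5487; after-tax cost = 5.53% × (1 − 24%) = 4.2028%.
WACC = 0.3822 × 16.1000% + 0.0691 × 9.4000% + 0.5487 × 4.2028% = 9.1093%.

9.11%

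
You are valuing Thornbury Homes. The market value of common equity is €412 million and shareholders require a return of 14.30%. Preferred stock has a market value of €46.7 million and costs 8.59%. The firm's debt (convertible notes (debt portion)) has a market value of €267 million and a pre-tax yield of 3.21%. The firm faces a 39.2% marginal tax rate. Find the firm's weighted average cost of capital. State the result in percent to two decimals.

Total capital V = 412 + 46.7 + 267 = 725.7.
Equity: weight = 412/725.7 = 0.5677; cost = 14.3%.
Preferred: weight = 46.7/725.7 = 0.0644; cost = 8.59%.
Convertible notes (debt portion): weight = 267/725.7 = 0.3679; after-tax cost = 3.21% × (1 − 39.2%) = 1.9517%.
WACC = 0.5677 × 14.3000% + 0.0644 × 8.5900% + 0.3679 × 1.9517% = 9.3894%.

9.39%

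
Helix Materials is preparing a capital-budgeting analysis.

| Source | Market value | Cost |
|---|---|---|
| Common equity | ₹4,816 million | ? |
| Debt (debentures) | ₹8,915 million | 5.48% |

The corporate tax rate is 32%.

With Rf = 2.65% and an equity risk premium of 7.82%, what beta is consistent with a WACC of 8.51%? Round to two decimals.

1.88

Total capital V = 4816 + 8915 = 13731.
Equity weight = 4816/13731 = 0.3507.
Debentures weight = 8915/13731 = 0.6493.
Debt contribution = 0.6493 × 5.48% × (1 − 32%) = 2.4194%.
Required equity contribution = 8.51% − 2.4194% = 6.0906%  ⇒  Re = 17.3650%.
CAPM: 17.3650% = 2.65% + β × 7.82%  ⇒  β = 1.8817.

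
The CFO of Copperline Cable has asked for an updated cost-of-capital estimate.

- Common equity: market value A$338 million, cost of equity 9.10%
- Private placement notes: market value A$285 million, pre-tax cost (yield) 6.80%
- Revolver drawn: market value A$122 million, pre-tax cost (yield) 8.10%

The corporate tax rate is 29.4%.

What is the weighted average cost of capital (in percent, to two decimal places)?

Total capital V = 338 + 285 + 122 = 745.
Equity: weight = 338/745 = 0.4537; cost = 9.1%.
Private placement notes: weight = 285/745 = 0.3826; after-tax cost = 6.8% × (1 − 29.4%) = 4.8008%.
Revolver drawn: weight = 122/745 = 0.1638; after-tax cost = 8.1% × (1 − 29.4%) = 5.7186%.
WACC = 0.4537 × 9.1000% + 0.3826 × 4.8008% + 0.1638 × 5.7186% = 6.9016%.

6.90%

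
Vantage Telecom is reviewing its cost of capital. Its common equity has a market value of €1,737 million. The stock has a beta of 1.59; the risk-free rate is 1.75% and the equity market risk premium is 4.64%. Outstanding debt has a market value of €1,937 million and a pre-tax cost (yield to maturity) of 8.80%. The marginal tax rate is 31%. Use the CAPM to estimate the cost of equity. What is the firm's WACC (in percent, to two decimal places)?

7.52%

Cost of equity via CAPM: Re = 1.75% + 1.59 × 4.64% = 9.1276%.
Total capital V = 1737 + 1937 = 3674.
Equity: weight = 1737/3674 = 0.4728; cost = 9.1276%.
Debt: weight = 1937/3674 = 0.5272; after-tax cost = 8.8% × (1 − 31%) = 6.0720%.
WACC = 0.4728 × 9.1276% + 0.5272 × 6.0720% = 7.5166%.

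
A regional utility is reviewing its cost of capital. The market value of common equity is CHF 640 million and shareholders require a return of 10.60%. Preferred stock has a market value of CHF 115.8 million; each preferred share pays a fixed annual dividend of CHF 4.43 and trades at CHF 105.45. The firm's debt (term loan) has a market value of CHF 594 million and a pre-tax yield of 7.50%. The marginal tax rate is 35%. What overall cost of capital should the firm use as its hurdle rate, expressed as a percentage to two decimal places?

Cost of preferred: Rp = 4.43 / 105.45 = 4.2010%.
Total capital V = 640 + 115.8 + 594 = 1349.8.
Equity: weight = 640/1349.8 = 0.4741; cost = 10.6%.
Preferred: weight = 115.8/1349.8 = 0.0858; cost = 4.201%.
Term loan: weight = 594/1349.8 = 0.4401; after-tax cost = 7.5% × (1 − 35%) = 4.8750%.
WACC = 0.4741 × 10.6000% + 0.0858 × 4.2010% + 0.4401 × 4.8750% = 7.5317%.

7.53%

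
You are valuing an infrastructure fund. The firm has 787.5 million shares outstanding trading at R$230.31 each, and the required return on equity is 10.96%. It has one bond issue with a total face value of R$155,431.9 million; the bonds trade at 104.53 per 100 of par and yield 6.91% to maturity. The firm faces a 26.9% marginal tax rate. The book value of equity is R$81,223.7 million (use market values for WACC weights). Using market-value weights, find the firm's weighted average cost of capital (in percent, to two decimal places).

Market value of equity E = 230.31 × 787.5m = 181369.125m. Market value of debt D = 155431.9m × 104.53/100 = 162472.96507m.
Total capital V = 181369.125 + 162472.96507 = 343842.09007.
Equity: weight = 181369.125/343842.09007 = 0.5275; cost = 10.96%.
Bonds outstanding: weight = 162472.96507/343842.09007 = 0.4725; after-tax cost = 6.91% × (1 − 26.9%) = 5.0512%.
WACC = 0.5275 × 10.9600% + 0.4725 × 5.0512% = 8.1680%.

8.17%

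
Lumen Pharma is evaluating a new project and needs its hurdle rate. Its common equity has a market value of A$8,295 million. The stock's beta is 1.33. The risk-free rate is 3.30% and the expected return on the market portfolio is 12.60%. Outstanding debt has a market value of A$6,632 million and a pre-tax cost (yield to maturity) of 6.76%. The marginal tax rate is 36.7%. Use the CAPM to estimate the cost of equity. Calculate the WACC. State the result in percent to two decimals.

Market risk premium = 12.6% − 3.3% = 9.3%.
Cost of equity via CAPM: Re = 3.3% + 1.33 × 9.3% = 15.6690%.
Total capital V = 8295 + 6632 = 14927.
Equity: weight = 8295/14927 = 0.5557; cost = 15.669%.
Debt: weight = 6632/14927 = 0.4443; after-tax cost = 6.76% × (1 − 36.7%) = 4.2791%.
WACC = 0.5557 × 15.6690% + 0.4443 × 4.2791% = 10.6085%.

10.61%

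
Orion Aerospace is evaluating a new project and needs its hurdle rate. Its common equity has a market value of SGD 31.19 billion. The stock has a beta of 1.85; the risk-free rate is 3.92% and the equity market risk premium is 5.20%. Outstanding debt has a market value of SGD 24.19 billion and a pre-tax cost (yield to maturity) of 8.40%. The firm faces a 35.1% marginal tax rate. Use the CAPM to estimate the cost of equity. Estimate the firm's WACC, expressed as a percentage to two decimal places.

10.01%

Cost of equity via CAPM: Re = 3.92% + 1.85 × 5.2% = 13.5400%.
Total capital V = 31.19 + 24.19 = 55.38.
Equity: weight = 31.19/55.38 = 0.5632; cost = 13.54%.
Debt: weight = 24.19/55.38 = 0.4368; after-tax cost = 8.4% × (1 − 35.1%) = 5.4516%.
WACC = 0.5632 × 13.5400% + 0.4368 × 5.4516% = 10.0070%.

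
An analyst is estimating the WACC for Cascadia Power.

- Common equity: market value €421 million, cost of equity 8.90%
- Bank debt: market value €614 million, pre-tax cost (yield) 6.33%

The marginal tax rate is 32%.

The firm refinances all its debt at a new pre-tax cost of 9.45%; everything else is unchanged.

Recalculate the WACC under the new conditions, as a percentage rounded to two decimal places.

After the change:
Total capital V = 421 + 614 = 1035.
Equity: weight = 421/1035 = 0.4068; cost = 8.9%.
Bank debt: weight = 614/1035 = 0.5932; after-tax cost = 9.45% × (1 − 32%) = 6.4260%.
WACC = 0.4068 × 8.9000% + 0.5932 × 6.4260% = 7.4323%.

7.43%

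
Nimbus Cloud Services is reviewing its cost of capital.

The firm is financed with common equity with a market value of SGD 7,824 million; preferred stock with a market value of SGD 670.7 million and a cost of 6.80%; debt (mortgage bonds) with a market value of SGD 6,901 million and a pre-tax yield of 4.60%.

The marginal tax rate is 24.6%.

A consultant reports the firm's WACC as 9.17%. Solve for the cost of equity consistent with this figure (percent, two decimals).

Total capital V = 7824 + 670.7 + 6901 = 15395.7.
Equity weight = 7824/15395.7 = 0.5082.
Preferred weight = 670.7/15395.7 = 0.0436.
Mortgage bonds weight = 6901/15395.7 = 0.4482.
Debt contribution = 0.4482 × 4.6% × (1 − 24.6%) = 1.5547%.
Preferred contribution = 0.0436 × 6.8% = 0.2962%.
Required equity contribution = 9.17% − 1.8509% = 7.3191%.
Re = 7.3191% / 0.5082 = 14.4021%.

14.40%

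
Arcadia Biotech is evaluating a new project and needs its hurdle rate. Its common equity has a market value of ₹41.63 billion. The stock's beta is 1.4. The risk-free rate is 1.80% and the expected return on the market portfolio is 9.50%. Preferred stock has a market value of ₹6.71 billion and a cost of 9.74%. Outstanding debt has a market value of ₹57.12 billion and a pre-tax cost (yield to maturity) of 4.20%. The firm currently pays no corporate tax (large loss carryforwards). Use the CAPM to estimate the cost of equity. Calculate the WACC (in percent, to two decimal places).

Market risk premium = 9.5% − 1.8% = 7.7%.
Cost of equity via CAPM: Re = 1.8% + 1.4 × 7.7% = 12.5800%.
Total capital V = 41.63 + 6.71 + 57.12 = 105.46.
Equity: weight = 41.63/105.46 = 0.3947; cost = 12.58%.
Preferred: weight = 6.71/105.46 = 0.0636; cost = 9.74%.
Debt: weight = 57.12/105.46 = 0.5416; after-tax cost = 4.2% × (1 − 0%) = 4.2000%.
WACC = 0.3947 × 12.5800% + 0.0636 × 9.7400% + 0.5416 × 4.2000% = 7.8605%.

7.86%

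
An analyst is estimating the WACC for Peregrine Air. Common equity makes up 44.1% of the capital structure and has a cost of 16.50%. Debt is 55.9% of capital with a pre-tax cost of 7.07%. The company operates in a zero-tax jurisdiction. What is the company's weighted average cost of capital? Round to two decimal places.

11.23%

After-tax cost of debt = 7.07% × (1 − 0%) = 7.0700%.
WACC = 0.441 × 16.5000% + 0.559 × 7.0700% = 11.2286%.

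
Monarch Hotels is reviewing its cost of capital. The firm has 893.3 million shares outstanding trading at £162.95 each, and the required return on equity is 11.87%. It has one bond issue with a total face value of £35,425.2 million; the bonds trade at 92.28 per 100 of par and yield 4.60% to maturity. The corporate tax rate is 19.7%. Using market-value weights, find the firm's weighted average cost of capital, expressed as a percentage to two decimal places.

10.37%

Market value of equity E = 162.95 × 893.3m = 145563.235m. Market value of debt D = 35425.2m × 92.28/100 = 32690.37456m.
Total capital V = 145563.235 + 32690.37456 = 178253.60956.
Equity: weight = 145563.235/178253.60956 = 0.8166; cost = 11.87%.
Bonds outstanding: weight = 32690.37456/178253.60956 = 0.1834; after-tax cost = 4.6% × (1 − 19.7%) = 3.6938%.
WACC = 0.8166 × 11.8700% + 0.1834 × 3.6938% = 10.3705%.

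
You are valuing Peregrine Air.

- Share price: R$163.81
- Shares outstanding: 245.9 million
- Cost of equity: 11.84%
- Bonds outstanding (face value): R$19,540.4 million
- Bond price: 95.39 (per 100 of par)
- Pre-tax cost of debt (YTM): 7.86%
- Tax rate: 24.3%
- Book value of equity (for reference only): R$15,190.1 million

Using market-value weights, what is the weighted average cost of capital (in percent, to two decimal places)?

9.98%

Market value of equity E = 163.81 × 245.9m = 40280.879m. Market value of debt D = 19540.4m × 95.39/100 = 18639.58756m.
Total capital V = 40280.879 + 18639.58756 = 58920.46656.
Equity: weight = 40280.879/58920.46656 = 0.6836; cost = 11.84%.
Bonds outstanding: weight = 18639.58756/58920.46656 = 0.3164; after-tax cost = 7.86% × (1 − 24.3%) = 5.9500%.
WACC = 0.6836 × 11.8400% + 0.3164 × 5.9500% = 9.9767%.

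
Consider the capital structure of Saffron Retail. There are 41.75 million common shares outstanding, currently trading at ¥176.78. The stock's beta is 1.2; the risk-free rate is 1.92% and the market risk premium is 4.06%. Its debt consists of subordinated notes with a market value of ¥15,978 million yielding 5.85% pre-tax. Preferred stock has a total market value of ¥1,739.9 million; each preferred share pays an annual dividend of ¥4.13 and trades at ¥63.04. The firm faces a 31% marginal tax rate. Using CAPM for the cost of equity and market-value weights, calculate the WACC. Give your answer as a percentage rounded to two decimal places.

5.02%

Cost of equity via CAPM: Re = 1.92% + 1.2 × 4.06% = 6.7920%.
Cost of preferred: Rp = 4.13 / 63.04 = 6.5514%.
Market value of equity E = 176.78 × 41.75m = 7380.565m.
Total capital V = 7380.565 + 1739.9 + 15978 = 25098.465.
Equity: weight = 7380.565/25098.465 = 0.2941; cost = 6.792%.
Preferred: weight = 1739.9/25098.465 = 0.0693; cost = 6.5514%.
Subordinated notes: weight = 15978/25098.465 = 0.6366; after-tax cost = 5.85% × (1 − 31%) = 4.0365%.
WACC = 0.2941 × 6.7920% + 0.0693 × 6.5514% + 0.6366 × 4.0365% = 5.0211%.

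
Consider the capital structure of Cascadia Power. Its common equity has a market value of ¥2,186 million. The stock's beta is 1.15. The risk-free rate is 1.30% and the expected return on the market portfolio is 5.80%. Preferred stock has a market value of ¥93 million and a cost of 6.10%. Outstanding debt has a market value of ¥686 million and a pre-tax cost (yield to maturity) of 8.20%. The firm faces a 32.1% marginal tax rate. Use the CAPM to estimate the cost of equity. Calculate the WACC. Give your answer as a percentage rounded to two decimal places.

6.25%

Market risk premium = 5.8% − 1.3% = 4.5%.
Cost of equity via CAPM: Re = 1.3% + 1.15 × 4.5% = 6.4750%.
Total capital V = 2186 + 93 + 686 = 2965.
Equity: weight = 2186/2965 = 0.7373; cost = 6.475%.
Preferred: weight = 93/2965 = 0.0314; cost = 6.1%.
Debt: weight = 686/2965 = 0.2314; after-tax cost = 8.2% × (1 − 32.1%) = 5.5678%.
WACC = 0.7373 × 6.4750% + 0.0314 × 6.1000% + 0.2314 × 5.5678% = 6.2533%.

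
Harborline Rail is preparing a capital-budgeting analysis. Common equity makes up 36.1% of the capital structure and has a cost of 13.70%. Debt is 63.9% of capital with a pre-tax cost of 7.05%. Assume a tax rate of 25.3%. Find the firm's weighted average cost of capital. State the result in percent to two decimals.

After-tax cost of debt = 7.05% × (1 − 25.3%) = 5.2664%.
WACC = 0.361 × 13.7000% + 0.639 × 5.2664% = 8.3109%.

8.31%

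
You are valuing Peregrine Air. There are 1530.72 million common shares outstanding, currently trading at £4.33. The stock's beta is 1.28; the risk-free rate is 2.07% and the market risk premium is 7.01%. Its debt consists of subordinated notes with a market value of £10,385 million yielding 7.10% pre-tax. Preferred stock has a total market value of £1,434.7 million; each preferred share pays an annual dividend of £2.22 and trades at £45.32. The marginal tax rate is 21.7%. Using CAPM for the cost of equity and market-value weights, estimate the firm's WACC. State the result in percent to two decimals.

Cost of equity via CAPM: Re = 2.07% + 1.28 × 7.01% = 11.0428%.
Cost of preferred: Rp = 2.22 / 45.32 = 4.8985%.
Market value of equity E = 4.33 × 1530.72m = 6628.0176m.
Total capital V = 6628.0176 + 1434.7 + 10385 = 18447.7176.
Equity: weight = 6628.0176/18447.7176 = 0.3593; cost = 11.0428%.
Preferred: weight = 1434.7/18447.7176 = 0.0778; cost = 4.8985%.
Subordinated notes: weight = 10385/18447.7176 = 0.5629; after-tax cost = 7.1% × (1 − 21.7%) = 5.5593%.
WACC = 0.3593 × 11.0428% + 0.0778 × 4.8985% + 0.5629 × 5.5593% = 7.4781%.

7.48%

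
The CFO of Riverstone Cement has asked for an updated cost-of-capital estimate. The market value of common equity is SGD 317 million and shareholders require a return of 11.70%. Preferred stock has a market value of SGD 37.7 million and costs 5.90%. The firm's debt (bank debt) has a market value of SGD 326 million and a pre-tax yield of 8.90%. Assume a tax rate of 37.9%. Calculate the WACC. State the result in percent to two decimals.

8.42%

Total capital V = 317 + 37.7 + 326 = 680.7.
Equity: weight = 317/680.7 = 0.4657; cost = 11.7%.
Preferred: weight = 37.7/680.7 = 0.0554; cost = 5.9%.
Bank debt: weight = 326/680.7 = 0.4789; after-tax cost = 8.9% × (1 − 37.9%) = 5.5269%.
WACC = 0.4657 × 11.7000% + 0.0554 × 5.9000% + 0.4789 × 5.5269% = 8.4224%.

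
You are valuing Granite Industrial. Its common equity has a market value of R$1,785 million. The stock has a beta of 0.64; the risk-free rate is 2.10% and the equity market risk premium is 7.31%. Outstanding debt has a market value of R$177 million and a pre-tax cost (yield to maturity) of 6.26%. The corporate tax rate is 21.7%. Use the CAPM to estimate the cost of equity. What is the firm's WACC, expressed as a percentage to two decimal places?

6.61%

Cost of equity via CAPM: Re = 2.1% + 0.64 × 7.31% = 6.7784%.
Total capital V = 1785 + 177 = 1962.
Equity: weight = 1785/1962 = 0.9098; cost = 6.7784%.
Debt: weight = 177/1962 = 0.0902; after-tax cost = 6.26% × (1 − 21.7%) = 4.9016%.
WACC = 0.9098 × 6.7784% + 0.0902 × 4.9016% = 6.6091%.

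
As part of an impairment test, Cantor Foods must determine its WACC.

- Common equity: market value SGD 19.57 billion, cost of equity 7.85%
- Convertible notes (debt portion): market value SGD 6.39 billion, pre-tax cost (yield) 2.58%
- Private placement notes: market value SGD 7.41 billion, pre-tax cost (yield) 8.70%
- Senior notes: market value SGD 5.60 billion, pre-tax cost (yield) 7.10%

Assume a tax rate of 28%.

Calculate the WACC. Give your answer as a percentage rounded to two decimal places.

6.17%

Total capital V = 19.57 + 6.39 + 7.41 + 5.6 = 38.97.
Equity: weight = 19.57/38.97 = 0.5022; cost = 7.85%.
Convertible notes (debt portion): weight = 6.39/38.97 = 0.1640; after-tax cost = 2.58% × (1 − 28%) = 1.8576%.
Private placement notes: weight = 7.41/38.97 = 0.1901; after-tax cost = 8.7% × (1 − 28%) = 6.2640%.
Senior notes: weight = 5.6/38.97 = 0.1437; after-tax cost = 7.1% × (1 − 28%) = 5.1120%.
WACC = 0.5022 × 7.8500% + 0.1640 × 1.8576% + 0.1901 × 6.2640% + 0.1437 × 5.1120% = 6.1724%.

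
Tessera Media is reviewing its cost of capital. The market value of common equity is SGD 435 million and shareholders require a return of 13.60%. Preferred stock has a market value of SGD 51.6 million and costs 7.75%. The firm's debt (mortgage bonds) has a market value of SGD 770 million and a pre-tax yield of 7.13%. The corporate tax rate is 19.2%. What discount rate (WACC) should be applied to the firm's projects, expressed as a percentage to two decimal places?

Total capital V = 435 + 51.6 + 770 = 1256.6.
Equity: weight = 435/1256.6 = 0.3462; cost = 13.6%.
Preferred: weight = 51.6/1256.6 = 0.0411; cost = 7.75%.
Mortgage bonds: weight = 770/1256.6 = 0.6128; after-tax cost = 7.13% × (1 − 19.2%) = 5.7610%.
WACC = 0.3462 × 13.6000% + 0.0411 × 7.7500% + 0.6128 × 5.7610% = 8.5563%.

8.56%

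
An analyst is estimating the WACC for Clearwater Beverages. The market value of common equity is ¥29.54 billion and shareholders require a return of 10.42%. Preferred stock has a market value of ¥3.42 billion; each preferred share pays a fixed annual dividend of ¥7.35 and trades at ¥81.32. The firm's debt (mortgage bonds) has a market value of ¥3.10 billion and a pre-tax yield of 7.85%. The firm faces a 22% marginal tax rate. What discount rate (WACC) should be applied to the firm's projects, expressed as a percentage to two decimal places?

9.92%

Cost of preferred: Rp = 7.35 / 81.32 = 9.0384%.
Total capital V = 29.54 + 3.42 + 3.1 = 36.06.
Equity: weight = 29.54/36.06 = 0.8192; cost = 10.42%.
Preferred: weight = 3.42/36.06 = 0.0948; cost = 9.0384%.
Mortgage bonds: weight = 3.1/36.06 = 0.0860; after-tax cost = 7.85% × (1 − 22%) = 6.1230%.
WACC = 0.8192 × 10.4200% + 0.0948 × 9.0384% + 0.0860 × 6.1230% = 9.9196%.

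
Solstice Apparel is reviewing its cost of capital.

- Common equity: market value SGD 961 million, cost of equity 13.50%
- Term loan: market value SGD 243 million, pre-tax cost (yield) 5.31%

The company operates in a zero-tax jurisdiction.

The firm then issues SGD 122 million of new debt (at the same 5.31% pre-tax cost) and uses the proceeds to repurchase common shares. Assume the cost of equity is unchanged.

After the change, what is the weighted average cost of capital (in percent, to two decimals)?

11.02%

After the change:
Total capital V = 839 + 365 = 1204.
Equity: weight = 839/1204 = 0.6968; cost = 13.5%.
Term loan: weight = 365/1204 = 0.3032; after-tax cost = 5.31% × (1 − 0%) = 5.3100%.
WACC = 0.6968 × 13.5000% + 0.3032 × 5.3100% = 11.0172%.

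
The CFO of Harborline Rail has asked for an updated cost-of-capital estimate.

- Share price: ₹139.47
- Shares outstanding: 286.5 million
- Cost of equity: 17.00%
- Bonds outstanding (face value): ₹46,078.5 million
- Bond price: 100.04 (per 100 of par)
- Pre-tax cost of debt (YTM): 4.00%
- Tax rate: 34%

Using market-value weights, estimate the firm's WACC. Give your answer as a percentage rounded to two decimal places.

9.31%

Market value of equity E = 139.47 × 286.5m = 39958.155m. Market value of debt D = 46078.5m × 100.04/100 = 46096.9314m.
Total capital V = 39958.155 + 46096.9314 = 86055.0864.
Equity: weight = 39958.155/86055.0864 = 0.4643; cost = 17%.
Bonds outstanding: weight = 46096.9314/86055.0864 = 0.5357; after-tax cost = 4% × (1 − 34%) = 2.6400%.
WACC = 0.4643 × 17.0000% + 0.5357 × 2.6400% = 9.3078%.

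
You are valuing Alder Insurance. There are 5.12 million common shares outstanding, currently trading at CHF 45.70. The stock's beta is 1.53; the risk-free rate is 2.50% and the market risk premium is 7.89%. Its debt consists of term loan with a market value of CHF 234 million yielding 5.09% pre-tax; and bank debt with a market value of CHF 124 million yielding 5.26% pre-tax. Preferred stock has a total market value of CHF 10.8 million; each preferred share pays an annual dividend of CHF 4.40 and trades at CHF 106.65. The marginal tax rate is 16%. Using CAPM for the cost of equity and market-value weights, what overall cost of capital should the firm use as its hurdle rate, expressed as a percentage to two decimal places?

Cost of equity via CAPM: Re = 2.5% + 1.53 × 7.89% = 14.5717%.
Cost of preferred: Rp = 4.4 / 106.65 = 4.1256%.
Market value of equity E = 45.7 × 5.12m = 233.984m.
Total capital V = 233.984 + 10.8 + 234 + 124 = 602.784.
Equity: weight = 233.984/602.784 = 0.3882; cost = 14.5717%.
Preferred: weight = 10.8/602.784 = 0.0179; cost = 4.1256%.
Term loan: weight = 234/602.784 = 0.3882; after-tax cost = 5.09% × (1 − 16%) = 4.2756%.
Bank debt: weight = 124/602.784 = 0.2057; after-tax cost = 5.26% × (1 − 16%) = 4.4184%.
WACC = 0.3882 × 14.5717% + 0.0179 × 4.1256% + 0.3882 × 4.2756% + 0.2057 × 4.4184% = 8.2989%.

8.30%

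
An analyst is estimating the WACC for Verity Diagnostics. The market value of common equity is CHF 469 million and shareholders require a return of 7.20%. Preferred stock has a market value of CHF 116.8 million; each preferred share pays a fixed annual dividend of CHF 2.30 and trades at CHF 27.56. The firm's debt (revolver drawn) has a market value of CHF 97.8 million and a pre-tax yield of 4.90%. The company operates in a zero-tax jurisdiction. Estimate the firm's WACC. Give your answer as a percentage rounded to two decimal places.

7.07%

Cost of preferred: Rp = 2.3 / 27.56 = 8.3454%.
Total capital V = 469 + 116.8 + 97.8 = 683.6.
Equity: weight = 469/683.6 = 0.6861; cost = 7.2%.
Preferred: weight = 116.8/683.6 = 0.1709; cost = 8.3454%.
Revolver drawn: weight = 97.8/683.6 = 0.1431; after-tax cost = 4.9% × (1 − 0%) = 4.9000%.
WACC = 0.6861 × 7.2000% + 0.1709 × 8.3454% + 0.1431 × 4.9000% = 7.0667%.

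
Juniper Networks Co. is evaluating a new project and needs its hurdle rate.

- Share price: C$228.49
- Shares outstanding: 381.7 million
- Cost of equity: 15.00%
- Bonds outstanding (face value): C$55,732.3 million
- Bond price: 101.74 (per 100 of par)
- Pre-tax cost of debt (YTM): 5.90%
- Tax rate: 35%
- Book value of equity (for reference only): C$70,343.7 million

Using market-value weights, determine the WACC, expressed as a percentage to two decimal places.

10.60%

Market value of equity E = 228.49 × 381.7m = 87214.633m. Market value of debt D = 55732.3m × 101.74/100 = 56702.04202m.
Total capital V = 87214.633 + 56702.04202 = 143916.67502.
Equity: weight = 87214.633/143916.67502 = 0.6060; cost = 15%.
Bonds outstanding: weight = 56702.04202/143916.67502 = 0.3940; after-tax cost = 5.9% × (1 − 35%) = 3.8350%.
WACC = 0.6060 × 15.0000% + 0.3940 × 3.8350% = 10.6011%.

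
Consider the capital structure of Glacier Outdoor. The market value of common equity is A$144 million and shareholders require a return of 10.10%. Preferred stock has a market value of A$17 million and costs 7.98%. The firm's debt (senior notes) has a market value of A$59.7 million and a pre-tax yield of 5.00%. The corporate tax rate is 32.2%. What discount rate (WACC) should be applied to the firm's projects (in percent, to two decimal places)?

8.12%

Total capital V = 144 + 17 + 59.7 = 220.7.
Equity: weight = 144/220.7 = 0.6525; cost = 10.1%.
Preferred: weight = 17/220.7 = 0.0770; cost = 7.98%.
Senior notes: weight = 59.7/220.7 = 0.2705; after-tax cost = 5% × (1 − 32.2%) = 3.3900%.
WACC = 0.6525 × 10.1000% + 0.0770 × 7.9800% + 0.2705 × 3.3900% = 8.1216%.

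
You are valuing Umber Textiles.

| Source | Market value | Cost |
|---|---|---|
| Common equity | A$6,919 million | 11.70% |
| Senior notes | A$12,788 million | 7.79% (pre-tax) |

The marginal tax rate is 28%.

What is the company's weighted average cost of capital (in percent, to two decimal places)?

Total capital V = 6919 + 12788 = 19707.
Equity: weight = 6919/19707 = 0.3511; cost = 11.7%.
Senior notes: weight = 12788/19707 = 0.6489; after-tax cost = 7.79% × (1 − 28%) = 5.6088%.
WACC = 0.3511 × 11.7000% + 0.6489 × 5.6088% = 7.7474%.

7.75%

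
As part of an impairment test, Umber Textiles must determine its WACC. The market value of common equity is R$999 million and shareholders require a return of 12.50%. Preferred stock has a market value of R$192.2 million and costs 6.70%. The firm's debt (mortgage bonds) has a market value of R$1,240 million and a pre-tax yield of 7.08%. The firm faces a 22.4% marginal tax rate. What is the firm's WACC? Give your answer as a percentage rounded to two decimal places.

8.47%

Total capital V = 999 + 192.2 + 1240 = 2431.2.
Equity: weight = 999/2431.2 = 0.4109; cost = 12.5%.
Preferred: weight = 192.2/2431.2 = 0.0791; cost = 6.7%.
Mortgage bonds: weight = 1240/2431.2 = 0.5100; after-tax cost = 7.08% × (1 − 22.4%) = 5.4941%.
WACC = 0.4109 × 12.5000% + 0.0791 × 6.7000% + 0.5100 × 5.4941% = 8.4682%.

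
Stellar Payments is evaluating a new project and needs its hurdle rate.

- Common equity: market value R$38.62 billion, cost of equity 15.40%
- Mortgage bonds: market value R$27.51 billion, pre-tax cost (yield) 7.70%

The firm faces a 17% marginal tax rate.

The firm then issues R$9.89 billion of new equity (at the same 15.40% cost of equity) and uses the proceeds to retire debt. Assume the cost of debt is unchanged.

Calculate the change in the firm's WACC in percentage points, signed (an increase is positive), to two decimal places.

+1.35 pp

Current WACC:
Total capital V = 38.62 + 27.51 = 66.13.
Equity: weight = 38.62/66.13 = 0.5840; cost = 15.4%.
Mortgage bonds: weight = 27.51/66.13 = 0.4160; after-tax cost = 7.7% × (1 − 17%) = 6.3910%.
WACC = 0.5840 × 15.4000% + 0.4160 × 6.3910% = 11.6523%.
After the change:
Total capital V = 48.51 + 17.62 = 66.13.
Equity: weight = 48.51/66.13 = 0.7336; cost = 15.4%.
Mortgage bonds: weight = 17.62/66.13 = 0.2664; after-tax cost = 7.7% × (1 − 17%) = 6.3910%.
WACC = 0.7336 × 15.4000% + 0.2664 × 6.3910% = 12.9996%.
Change in WACC = 12.9996% − 11.6523% = 1.3473 pp.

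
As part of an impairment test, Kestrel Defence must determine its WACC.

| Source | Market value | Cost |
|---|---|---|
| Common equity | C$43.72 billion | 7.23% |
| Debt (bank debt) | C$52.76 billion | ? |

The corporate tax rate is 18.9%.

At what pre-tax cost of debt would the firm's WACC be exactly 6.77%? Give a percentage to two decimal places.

Total capital V = 43.72 + 52.76 = 96.48.
Equity weight = 43.72/96.48 = 0.4532.
Bank debt weight = 52.76/96.48 = 0.5468.
Equity contribution = 0.4532 × 7.23% = 3.2763%.
Remaining for debt = 6.77% − 3.2763% = 3.4937%.
Rd × (1 − 18.9%) × 0.5468 = 3.4937%  ⇒  Rd = 7.8777%.

7.88%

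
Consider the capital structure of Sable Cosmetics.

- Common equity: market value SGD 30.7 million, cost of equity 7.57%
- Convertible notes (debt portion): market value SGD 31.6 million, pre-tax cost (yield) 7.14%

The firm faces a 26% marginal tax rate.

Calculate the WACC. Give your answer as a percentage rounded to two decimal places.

Total capital V = 30.7 + 31.6 = 62.3.
Equity: weight = 30.7/62.3 = 0.4928; cost = 7.57%.
Convertible notes (debt portion): weight = 31.6/62.3 = 0.5072; after-tax cost = 7.14% × (1 − 26%) = 5.2836%.
WACC = 0.4928 × 7.5700% + 0.5072 × 5.2836% = 6.4103%.

6.41%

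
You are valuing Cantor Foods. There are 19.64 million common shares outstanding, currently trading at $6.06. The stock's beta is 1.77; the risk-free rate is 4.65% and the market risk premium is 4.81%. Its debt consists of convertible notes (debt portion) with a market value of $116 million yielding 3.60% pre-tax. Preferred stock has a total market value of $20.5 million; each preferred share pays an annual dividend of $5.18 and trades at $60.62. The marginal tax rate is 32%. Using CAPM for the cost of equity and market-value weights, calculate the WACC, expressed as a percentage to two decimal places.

Cost of equity via CAPM: Re = 4.65% + 1.77 × 4.81% = 13.1637%.
Cost of preferred: Rp = 5.18 / 60.62 = 8.5450%.
Market value of equity E = 6.06 × 19.64m = 119.0184m.
Total capital V = 119.0184 + 20.5 + 116 = 255.5184.
Equity: weight = 119.0184/255.5184 = 0.4658; cost = 13.1637%.
Preferred: weight = 20.5/255.5184 = 0.0802; cost = 8.545%.
Convertible notes (debt portion): weight = 116/255.5184 = 0.4540; after-tax cost = 3.6% × (1 − 32%) = 2.4480%.
WACC = 0.4658 × 13.1637% + 0.0802 × 8.5450% + 0.4540 × 2.4480% = 7.9284%.

7.93%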